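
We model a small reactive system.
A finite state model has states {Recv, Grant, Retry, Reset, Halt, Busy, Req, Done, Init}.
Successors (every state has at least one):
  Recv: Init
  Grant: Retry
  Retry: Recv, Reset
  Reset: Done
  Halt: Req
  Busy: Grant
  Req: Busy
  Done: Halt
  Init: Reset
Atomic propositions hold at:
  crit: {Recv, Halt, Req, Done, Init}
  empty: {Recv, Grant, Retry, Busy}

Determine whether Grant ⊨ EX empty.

Yes

Sat(EX empty) = {s : some successor in {Recv, Grant, Retry, Busy}} = {Grant, Retry, Busy, Req}
Grant ∈ Sat(EX empty) = {Grant, Retry, Busy, Req}, so the formula holds at Grant.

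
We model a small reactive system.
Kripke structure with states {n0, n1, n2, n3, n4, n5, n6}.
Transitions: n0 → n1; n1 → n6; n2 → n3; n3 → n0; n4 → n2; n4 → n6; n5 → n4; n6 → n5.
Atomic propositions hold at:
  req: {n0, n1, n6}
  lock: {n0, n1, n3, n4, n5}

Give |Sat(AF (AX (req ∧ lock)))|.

Sat(req ∧ lock) = {n0, n1}
Sat(AX (req ∧ lock)) = {s : every successor in {n0, n1}} = {n0, n3}
AF (AX (req ∧ lock)): least fixpoint, start Z0 = {n0, n3}, add states with every successor in Z. Z1 = {n0, n2, n3}; fixed.
Sat(AF (AX (req ∧ lock))) = {n0, n2, n3}
|Sat(AF (AX (req ∧ lock)))| = |{n0, n2, n3}| = 3.

3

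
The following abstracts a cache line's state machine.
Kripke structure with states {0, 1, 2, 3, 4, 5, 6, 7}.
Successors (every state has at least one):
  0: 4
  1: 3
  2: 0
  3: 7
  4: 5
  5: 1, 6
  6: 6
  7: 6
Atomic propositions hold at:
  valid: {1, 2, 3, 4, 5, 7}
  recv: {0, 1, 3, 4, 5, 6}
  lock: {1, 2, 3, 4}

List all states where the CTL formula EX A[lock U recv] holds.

A[lock U recv]: least fixpoint, start Z0 = Sat(recv) = {0, 1, 3, 4, 5, 6}, add states in Sat(lock) with every successor in Z. Z1 = {0, 1, 2, 3, 4, 5, 6}; fixed.
Sat(A[lock U recv]) = {0, 1, 2, 3, 4, 5, 6}
Sat(EX A[lock U recv]) = {s : some successor in {0, 1, 2, 3, 4, 5, 6}} = {0, 1, 2, 4, 5, 6, 7}

{0, 1, 2, 4, 5, 6, 7}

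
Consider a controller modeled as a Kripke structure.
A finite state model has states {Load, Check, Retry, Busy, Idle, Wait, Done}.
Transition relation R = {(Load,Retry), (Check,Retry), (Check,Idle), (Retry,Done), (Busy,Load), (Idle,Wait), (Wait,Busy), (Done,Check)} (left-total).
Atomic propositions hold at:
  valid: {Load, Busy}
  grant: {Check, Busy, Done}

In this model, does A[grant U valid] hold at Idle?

No

A[grant U valid]: least fixpoint, start Z0 = Sat(valid) = {Load, Busy}, add states in Sat(grant) with every successor in Z. Already a fixed point.
Sat(A[grant U valid]) = {Load, Busy}
Idle ∉ Sat(A[grant U valid]) = {Load, Busy}, so the formula does not hold at Idle.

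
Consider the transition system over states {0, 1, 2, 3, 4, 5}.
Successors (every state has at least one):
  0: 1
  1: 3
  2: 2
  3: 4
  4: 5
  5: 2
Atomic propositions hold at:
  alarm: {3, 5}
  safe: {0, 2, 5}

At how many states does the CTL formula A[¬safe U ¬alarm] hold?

Sat(¬safe) = {1, 3, 4}
Sat(¬alarm) = {0, 1, 2, 4}
A[¬safe U ¬alarm]: least fixpoint, start Z0 = Sat(¬alarm) = {0, 1, 2, 4}, add states in Sat(¬safe) with every successor in Z. Z1 = {0, 1, 2, 3, 4}; fixed.
Sat(A[¬safe U ¬alarm]) = {0, 1, 2, 3, 4}
|Sat(A[¬safe U ¬alarm])| = |{0, 1, 2, 3, 4}| = 5.

5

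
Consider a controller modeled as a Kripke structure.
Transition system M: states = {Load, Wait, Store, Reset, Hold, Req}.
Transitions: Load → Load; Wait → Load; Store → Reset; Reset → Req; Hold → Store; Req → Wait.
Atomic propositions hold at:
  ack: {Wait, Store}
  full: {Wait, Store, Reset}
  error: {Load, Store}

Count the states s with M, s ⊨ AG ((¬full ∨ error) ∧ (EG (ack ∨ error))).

1

Sat(¬full) = {Load, Hold, Req}
Sat(¬full ∨ error) = {Load, Store, Hold, Req}
Sat(ack ∨ error) = {Load, Wait, Store}
EG (ack ∨ error): greatest fixpoint, start Z0 = {Load, Wait, Store}, keep only states in Sat with some successor in Z. Z1 = {Load, Wait}; fixed.
Sat(EG (ack ∨ error)) = {Load, Wait}
Sat((¬full ∨ error) ∧ (EG (ack ∨ error))) = {Load}
AG ((¬full ∨ error) ∧ (EG (ack ∨ error))): greatest fixpoint, start Z0 = {Load}, keep only states in Sat with every successor in Z. Already a fixed point.
Sat(AG ((¬full ∨ error) ∧ (EG (ack ∨ error)))) = {Load}
|Sat(AG ((¬full ∨ error) ∧ (EG (ack ∨ error))))| = |{Load}| = 1.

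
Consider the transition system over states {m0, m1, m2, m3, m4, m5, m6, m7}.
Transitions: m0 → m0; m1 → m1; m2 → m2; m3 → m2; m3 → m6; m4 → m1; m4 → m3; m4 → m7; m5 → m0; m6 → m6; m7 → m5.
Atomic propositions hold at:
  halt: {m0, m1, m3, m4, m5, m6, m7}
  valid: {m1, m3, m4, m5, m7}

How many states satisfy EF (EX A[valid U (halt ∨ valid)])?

Sat(halt ∨ valid) = {m0, m1, m3, m4, m5, m6, m7}
A[valid U (halt ∨ valid)]: least fixpoint, start Z0 = Sat((halt ∨ valid)) = {m0, m1, m3, m4, m5, m6, m7}, add states in Sat(valid) with every successor in Z. Already a fixed point.
Sat(A[valid U (halt ∨ valid)]) = {m0, m1, m3, m4, m5, m6, m7}
Sat(EX A[valid U (halt ∨ valid)]) = {s : some successor in {m0, m1, m3, m4, m5, m6, m7}} = {m0, m1, m3, m4, m5, m6, m7}
EF (EX A[valid U (halt ∨ valid)]): least fixpoint, start Z0 = {m0, m1, m3, m4, m5, m6, m7}, add states with some successor in Z. Already a fixed point.
Sat(EF (EX A[valid U (halt ∨ valid)])) = {m0, m1, m3, m4, m5, m6, m7}
|Sat(EF (EX A[valid U (halt ∨ valid)]))| = |{m0, m1, m3, m4, m5, m6, m7}| = 7.

7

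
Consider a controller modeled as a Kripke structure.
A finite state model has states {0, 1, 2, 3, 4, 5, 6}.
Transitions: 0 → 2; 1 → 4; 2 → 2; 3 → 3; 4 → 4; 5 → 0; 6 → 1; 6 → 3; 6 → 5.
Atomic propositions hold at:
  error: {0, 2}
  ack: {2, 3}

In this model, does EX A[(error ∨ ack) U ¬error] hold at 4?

Sat(error ∨ ack) = {0, 2, 3}
Sat(¬error) = {1, 3, 4, 5, 6}
A[(error ∨ ack) U ¬error]: least fixpoint, start Z0 = Sat(¬error) = {1, 3, 4, 5, 6}, add states in Sat(error ∨ ack) with every successor in Z. Already a fixed point.
Sat(A[(error ∨ ack) U ¬error]) = {1, 3, 4, 5, 6}
Sat(EX A[(error ∨ ack) U ¬error]) = {s : some successor in {1, 3, 4, 5, 6}} = {1, 3, 4, 6}
4 ∈ Sat(EX A[(error ∨ ack) U ¬error]) = {1, 3, 4, 6}, so the formula holds at 4.

Yes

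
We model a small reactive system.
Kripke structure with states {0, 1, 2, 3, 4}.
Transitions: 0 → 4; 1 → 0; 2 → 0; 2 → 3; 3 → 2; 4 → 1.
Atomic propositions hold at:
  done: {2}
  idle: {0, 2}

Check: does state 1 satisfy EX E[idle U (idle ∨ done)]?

Yes

Sat(idle ∨ done) = {0, 2}
E[idle U (idle ∨ done)]: least fixpoint, start Z0 = Sat((idle ∨ done)) = {0, 2}, add states in Sat(idle) with some successor in Z. Already a fixed point.
Sat(E[idle U (idle ∨ done)]) = {0, 2}
Sat(EX E[idle U (idle ∨ done)]) = {s : some successor in {0, 2}} = {1, 2, 3}
1 ∈ Sat(EX E[idle U (idle ∨ done)]) = {1, 2, 3}, so the formula holds at 1.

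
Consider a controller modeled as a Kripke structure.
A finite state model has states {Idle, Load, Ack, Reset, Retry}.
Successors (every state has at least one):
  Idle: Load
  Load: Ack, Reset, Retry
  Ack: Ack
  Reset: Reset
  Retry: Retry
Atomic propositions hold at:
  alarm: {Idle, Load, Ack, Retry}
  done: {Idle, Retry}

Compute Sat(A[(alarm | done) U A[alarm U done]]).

{Idle, Retry}

Sat(alarm | done) = {Idle, Load, Ack, Retry}
A[alarm U done]: least fixpoint, start Z0 = Sat(done) = {Idle, Retry}, add states in Sat(alarm) with every successor in Z. Already a fixed point.
Sat(A[alarm U done]) = {Idle, Retry}
A[(alarm | done) U A[alarm U done]]: least fixpoint, start Z0 = Sat(A[alarm U done]) = {Idle, Retry}, add states in Sat(alarm | done) with every successor in Z. Already a fixed point.
Sat(A[(alarm | done) U A[alarm U done]]) = {Idle, Retry}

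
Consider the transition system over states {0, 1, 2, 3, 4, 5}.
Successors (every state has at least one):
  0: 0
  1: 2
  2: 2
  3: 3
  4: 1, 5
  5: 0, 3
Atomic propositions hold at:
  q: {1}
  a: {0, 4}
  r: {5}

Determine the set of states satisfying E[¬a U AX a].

{0, 5}

Sat(¬a) = {1, 2, 3, 5}
Sat(AX a) = {s : every successor in {0, 4}} = {0}
E[¬a U AX a]: least fixpoint, start Z0 = Sat(AX a) = {0}, add states in Sat(¬a) with some successor in Z. Z1 = {0, 5}; fixed.
Sat(E[¬a U AX a]) = {0, 5}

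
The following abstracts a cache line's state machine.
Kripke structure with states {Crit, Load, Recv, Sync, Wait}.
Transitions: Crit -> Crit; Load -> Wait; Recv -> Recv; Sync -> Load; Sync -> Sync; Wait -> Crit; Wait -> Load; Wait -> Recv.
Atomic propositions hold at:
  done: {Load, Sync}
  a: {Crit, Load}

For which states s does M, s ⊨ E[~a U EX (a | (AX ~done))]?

{Crit, Recv, Sync, Wait}

Sat(~a) = {Recv, Sync, Wait}
Sat(~done) = {Crit, Recv, Wait}
Sat(AX ~done) = {s : every successor in {Crit, Recv, Wait}} = {Crit, Load, Recv}
Sat(a | (AX ~done)) = {Crit, Load, Recv}
Sat(EX (a | (AX ~done))) = {s : some successor in {Crit, Load, Recv}} = {Crit, Recv, Sync, Wait}
E[~a U EX (a | (AX ~done))]: least fixpoint, start Z0 = Sat(EX (a | (AX ~done))) = {Crit, Recv, Sync, Wait}, add states in Sat(~a) with some successor in Z. Already a fixed point.
Sat(E[~a U EX (a | (AX ~done))]) = {Crit, Recv, Sync, Wait}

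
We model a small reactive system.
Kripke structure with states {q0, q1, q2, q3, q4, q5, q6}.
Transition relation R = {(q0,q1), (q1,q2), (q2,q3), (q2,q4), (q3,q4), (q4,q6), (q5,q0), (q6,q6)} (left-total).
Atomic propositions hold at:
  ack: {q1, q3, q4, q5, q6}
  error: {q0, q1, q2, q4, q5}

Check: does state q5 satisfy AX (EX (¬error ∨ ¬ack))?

Sat(¬error) = {q3, q6}
Sat(¬ack) = {q0, q2}
Sat(¬error ∨ ¬ack) = {q0, q2, q3, q6}
Sat(EX (¬error ∨ ¬ack)) = {s : some successor in {q0, q2, q3, q6}} = {q1, q2, q4, q5, q6}
Sat(AX (EX (¬error ∨ ¬ack))) = {s : every successor in {q1, q2, q4, q5, q6}} = {q0, q1, q3, q4, q6}
q5 ∉ Sat(AX (EX (¬error ∨ ¬ack))) = {q0, q1, q3, q4, q6}, so the formula does not hold at q5.

No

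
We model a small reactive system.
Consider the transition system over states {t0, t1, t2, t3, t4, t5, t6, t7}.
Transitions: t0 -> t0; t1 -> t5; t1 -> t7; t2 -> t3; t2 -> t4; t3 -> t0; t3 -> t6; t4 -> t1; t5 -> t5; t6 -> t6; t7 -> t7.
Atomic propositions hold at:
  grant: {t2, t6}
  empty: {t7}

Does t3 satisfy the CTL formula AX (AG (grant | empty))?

No

Sat(grant | empty) = {t2, t6, t7}
AG (grant | empty): greatest fixpoint, start Z0 = {t2, t6, t7}, keep only states in Sat with every successor in Z. Z1 = {t6, t7}; fixed.
Sat(AG (grant | empty)) = {t6, t7}
Sat(AX (AG (grant | empty))) = {s : every successor in {t6, t7}} = {t6, t7}
t3 ∉ Sat(AX (AG (grant | empty))) = {t6, t7}, so the formula does not hold at t3.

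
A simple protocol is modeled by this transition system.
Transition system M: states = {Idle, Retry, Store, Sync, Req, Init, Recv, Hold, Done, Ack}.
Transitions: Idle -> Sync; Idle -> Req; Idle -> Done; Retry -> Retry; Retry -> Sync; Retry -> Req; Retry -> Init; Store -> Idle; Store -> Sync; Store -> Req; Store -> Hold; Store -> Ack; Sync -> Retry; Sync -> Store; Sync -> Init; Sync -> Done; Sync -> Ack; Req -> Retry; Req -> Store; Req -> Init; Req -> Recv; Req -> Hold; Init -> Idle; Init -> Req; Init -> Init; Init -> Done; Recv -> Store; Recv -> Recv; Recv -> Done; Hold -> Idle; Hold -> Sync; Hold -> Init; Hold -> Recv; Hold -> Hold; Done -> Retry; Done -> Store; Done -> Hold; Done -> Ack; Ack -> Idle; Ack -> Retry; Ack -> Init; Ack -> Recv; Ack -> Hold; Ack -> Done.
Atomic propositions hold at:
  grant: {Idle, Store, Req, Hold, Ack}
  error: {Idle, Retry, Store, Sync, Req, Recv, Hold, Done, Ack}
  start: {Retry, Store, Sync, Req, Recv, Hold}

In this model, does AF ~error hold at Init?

Sat(~error) = {Init}
AF ~error: least fixpoint, start Z0 = {Init}, add states with every successor in Z. Already a fixed point.
Sat(AF ~error) = {Init}
Init ∈ Sat(AF ~error) = {Init}, so the formula holds at Init.

Yes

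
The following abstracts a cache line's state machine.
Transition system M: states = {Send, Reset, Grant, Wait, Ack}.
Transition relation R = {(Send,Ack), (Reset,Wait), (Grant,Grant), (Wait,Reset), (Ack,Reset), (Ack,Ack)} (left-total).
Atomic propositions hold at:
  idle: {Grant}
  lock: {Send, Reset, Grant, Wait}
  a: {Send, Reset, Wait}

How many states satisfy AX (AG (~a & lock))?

1

Sat(~a) = {Grant, Ack}
Sat(~a & lock) = {Grant}
AG (~a & lock): greatest fixpoint, start Z0 = {Grant}, keep only states in Sat with every successor in Z. Already a fixed point.
Sat(AG (~a & lock)) = {Grant}
Sat(AX (AG (~a & lock))) = {s : every successor in {Grant}} = {Grant}
|Sat(AX (AG (~a & lock)))| = |{Grant}| = 1.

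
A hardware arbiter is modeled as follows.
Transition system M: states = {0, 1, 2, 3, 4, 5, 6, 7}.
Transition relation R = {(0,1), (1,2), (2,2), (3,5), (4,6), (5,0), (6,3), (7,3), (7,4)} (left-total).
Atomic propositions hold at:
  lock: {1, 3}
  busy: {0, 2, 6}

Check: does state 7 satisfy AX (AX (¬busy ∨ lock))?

Sat(¬busy) = {1, 3, 4, 5, 7}
Sat(¬busy ∨ lock) = {1, 3, 4, 5, 7}
Sat(AX (¬busy ∨ lock)) = {s : every successor in {1, 3, 4, 5, 7}} = {0, 3, 6, 7}
Sat(AX (AX (¬busy ∨ lock))) = {s : every successor in {0, 3, 6, 7}} = {4, 5, 6}
7 ∉ Sat(AX (AX (¬busy ∨ lock))) = {4, 5, 6}, so the formula does not hold at 7.

No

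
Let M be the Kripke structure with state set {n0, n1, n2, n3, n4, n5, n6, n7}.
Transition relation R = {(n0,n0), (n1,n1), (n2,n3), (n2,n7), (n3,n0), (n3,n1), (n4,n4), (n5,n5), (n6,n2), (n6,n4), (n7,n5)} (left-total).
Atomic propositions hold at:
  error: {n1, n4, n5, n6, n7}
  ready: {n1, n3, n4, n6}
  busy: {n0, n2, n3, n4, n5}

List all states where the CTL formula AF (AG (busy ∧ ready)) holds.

{n4}

Sat(busy ∧ ready) = {n3, n4}
AG (busy ∧ ready): greatest fixpoint, start Z0 = {n3, n4}, keep only states in Sat with every successor in Z. Z1 = {n4}; fixed.
Sat(AG (busy ∧ ready)) = {n4}
AF (AG (busy ∧ ready)): least fixpoint, start Z0 = {n4}, add states with every successor in Z. Already a fixed point.
Sat(AF (AG (busy ∧ ready))) = {n4}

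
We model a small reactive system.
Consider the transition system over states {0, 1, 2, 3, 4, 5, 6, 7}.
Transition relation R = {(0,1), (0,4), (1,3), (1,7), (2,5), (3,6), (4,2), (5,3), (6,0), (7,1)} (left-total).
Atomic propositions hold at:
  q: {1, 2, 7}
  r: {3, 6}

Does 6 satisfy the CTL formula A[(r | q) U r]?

Sat(r | q) = {1, 2, 3, 6, 7}
A[(r | q) U r]: least fixpoint, start Z0 = Sat(r) = {3, 6}, add states in Sat(r | q) with every successor in Z. Already a fixed point.
Sat(A[(r | q) U r]) = {3, 6}
6 ∈ Sat(A[(r | q) U r]) = {3, 6}, so the formula holds at 6.

Yes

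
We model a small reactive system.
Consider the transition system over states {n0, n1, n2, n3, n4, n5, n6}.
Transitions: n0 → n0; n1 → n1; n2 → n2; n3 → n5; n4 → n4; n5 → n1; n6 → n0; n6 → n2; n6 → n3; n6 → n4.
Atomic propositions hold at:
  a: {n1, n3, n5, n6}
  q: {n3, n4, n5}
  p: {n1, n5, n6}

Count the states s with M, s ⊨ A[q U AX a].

3

Sat(AX a) = {s : every successor in {n1, n3, n5, n6}} = {n1, n3, n5}
A[q U AX a]: least fixpoint, start Z0 = Sat(AX a) = {n1, n3, n5}, add states in Sat(q) with every successor in Z. Already a fixed point.
Sat(A[q U AX a]) = {n1, n3, n5}
|Sat(A[q U AX a])| = |{n1, n3, n5}| = 3.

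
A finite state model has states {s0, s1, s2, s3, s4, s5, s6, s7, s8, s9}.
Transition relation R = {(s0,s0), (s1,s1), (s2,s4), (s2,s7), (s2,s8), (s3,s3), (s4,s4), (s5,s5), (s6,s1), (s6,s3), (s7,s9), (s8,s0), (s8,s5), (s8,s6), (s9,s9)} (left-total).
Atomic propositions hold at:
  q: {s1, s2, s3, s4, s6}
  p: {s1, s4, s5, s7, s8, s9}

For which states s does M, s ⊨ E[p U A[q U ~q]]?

Sat(~q) = {s0, s5, s7, s8, s9}
A[q U ~q]: least fixpoint, start Z0 = Sat(~q) = {s0, s5, s7, s8, s9}, add states in Sat(q) with every successor in Z. Already a fixed point.
Sat(A[q U ~q]) = {s0, s5, s7, s8, s9}
E[p U A[q U ~q]]: least fixpoint, start Z0 = Sat(A[q U ~q]) = {s0, s5, s7, s8, s9}, add states in Sat(p) with some successor in Z. Already a fixed point.
Sat(E[p U A[q U ~q]]) = {s0, s5, s7, s8, s9}

{s0, s5, s7, s8, s9}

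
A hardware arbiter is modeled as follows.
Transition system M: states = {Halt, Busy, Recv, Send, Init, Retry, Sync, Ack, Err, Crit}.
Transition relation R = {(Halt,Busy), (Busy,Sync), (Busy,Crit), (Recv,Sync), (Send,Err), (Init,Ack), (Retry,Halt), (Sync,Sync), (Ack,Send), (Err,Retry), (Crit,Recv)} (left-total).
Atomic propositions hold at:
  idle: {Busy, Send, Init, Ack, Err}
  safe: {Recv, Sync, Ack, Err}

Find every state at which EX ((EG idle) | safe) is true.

EG idle: greatest fixpoint, start Z0 = {Busy, Send, Init, Ack, Err}, keep only states in Sat with some successor in Z. Z1 = {Send, Init, Ack}; Z2 = {Init, Ack}; Z3 = {Init}; Z4 = ∅; fixed.
Sat(EG idle) = ∅
Sat((EG idle) | safe) = {Recv, Sync, Ack, Err}
Sat(EX ((EG idle) | safe)) = {s : some successor in {Recv, Sync, Ack, Err}} = {Busy, Recv, Send, Init, Sync, Crit}

{Busy, Recv, Send, Init, Sync, Crit}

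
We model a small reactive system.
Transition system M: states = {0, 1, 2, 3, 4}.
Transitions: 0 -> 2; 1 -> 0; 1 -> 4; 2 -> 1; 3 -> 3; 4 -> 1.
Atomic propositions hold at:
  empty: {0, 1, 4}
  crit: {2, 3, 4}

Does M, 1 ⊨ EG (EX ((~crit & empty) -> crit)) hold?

Sat(~crit) = {0, 1}
Sat(~crit & empty) = {0, 1}
Sat((~crit & empty) -> crit) = {2, 3, 4}
Sat(EX ((~crit & empty) -> crit)) = {s : some successor in {2, 3, 4}} = {0, 1, 3}
EG (EX ((~crit & empty) -> crit)): greatest fixpoint, start Z0 = {0, 1, 3}, keep only states in Sat with some successor in Z. Z1 = {1, 3}; Z2 = {3}; fixed.
Sat(EG (EX ((~crit & empty) -> crit))) = {3}
1 ∉ Sat(EG (EX ((~crit & empty) -> crit))) = {3}, so the formula does not hold at 1.

No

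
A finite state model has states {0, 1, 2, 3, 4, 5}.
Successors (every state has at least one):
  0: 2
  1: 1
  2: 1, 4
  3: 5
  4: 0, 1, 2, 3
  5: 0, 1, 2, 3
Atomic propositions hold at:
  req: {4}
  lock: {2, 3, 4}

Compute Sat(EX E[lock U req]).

E[lock U req]: least fixpoint, start Z0 = Sat(req) = {4}, add states in Sat(lock) with some successor in Z. Z1 = {2, 4}; fixed.
Sat(E[lock U req]) = {2, 4}
Sat(EX E[lock U req]) = {s : some successor in {2, 4}} = {0, 2, 4, 5}

{0, 2, 4, 5}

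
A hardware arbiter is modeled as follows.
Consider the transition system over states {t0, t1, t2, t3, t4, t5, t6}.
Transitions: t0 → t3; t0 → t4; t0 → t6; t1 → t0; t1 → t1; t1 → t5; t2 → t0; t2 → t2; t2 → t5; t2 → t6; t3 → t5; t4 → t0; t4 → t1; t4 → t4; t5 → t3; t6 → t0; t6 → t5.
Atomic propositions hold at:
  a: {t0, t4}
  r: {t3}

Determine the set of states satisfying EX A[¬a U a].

{t0, t1, t2, t4, t6}

Sat(¬a) = {t1, t2, t3, t5, t6}
A[¬a U a]: least fixpoint, start Z0 = Sat(a) = {t0, t4}, add states in Sat(¬a) with every successor in Z. Already a fixed point.
Sat(A[¬a U a]) = {t0, t4}
Sat(EX A[¬a U a]) = {s : some successor in {t0, t4}} = {t0, t1, t2, t4, t6}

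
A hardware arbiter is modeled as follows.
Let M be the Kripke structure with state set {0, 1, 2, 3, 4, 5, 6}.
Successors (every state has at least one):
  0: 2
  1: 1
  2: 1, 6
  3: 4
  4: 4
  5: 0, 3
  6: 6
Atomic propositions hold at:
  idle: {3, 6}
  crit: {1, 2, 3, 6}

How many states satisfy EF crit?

EF crit: least fixpoint, start Z0 = {1, 2, 3, 6}, add states with some successor in Z. Z1 = {0, 1, 2, 3, 5, 6}; fixed.
Sat(EF crit) = {0, 1, 2, 3, 5, 6}
|Sat(EF crit)| = |{0, 1, 2, 3, 5, 6}| = 6.

6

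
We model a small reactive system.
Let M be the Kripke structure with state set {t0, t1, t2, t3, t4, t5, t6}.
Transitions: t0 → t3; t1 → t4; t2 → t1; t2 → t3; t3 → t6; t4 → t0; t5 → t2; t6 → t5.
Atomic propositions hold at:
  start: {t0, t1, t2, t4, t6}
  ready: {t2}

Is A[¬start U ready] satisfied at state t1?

Sat(¬start) = {t3, t5}
A[¬start U ready]: least fixpoint, start Z0 = Sat(ready) = {t2}, add states in Sat(¬start) with every successor in Z. Z1 = {t2, t5}; fixed.
Sat(A[¬start U ready]) = {t2, t5}
t1 ∉ Sat(A[¬start U ready]) = {t2, t5}, so the formula does not hold at t1.

No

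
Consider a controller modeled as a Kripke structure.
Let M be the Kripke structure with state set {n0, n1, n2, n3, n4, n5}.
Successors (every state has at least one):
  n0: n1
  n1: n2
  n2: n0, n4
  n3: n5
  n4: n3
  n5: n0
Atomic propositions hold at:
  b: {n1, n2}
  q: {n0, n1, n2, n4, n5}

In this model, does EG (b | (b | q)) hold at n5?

Sat(b | q) = {n0, n1, n2, n4, n5}
Sat(b | (b | q)) = {n0, n1, n2, n4, n5}
EG (b | (b | q)): greatest fixpoint, start Z0 = {n0, n1, n2, n4, n5}, keep only states in Sat with some successor in Z. Z1 = {n0, n1, n2, n5}; fixed.
Sat(EG (b | (b | q))) = {n0, n1, n2, n5}
n5 ∈ Sat(EG (b | (b | q))) = {n0, n1, n2, n5}, so the formula holds at n5.

Yes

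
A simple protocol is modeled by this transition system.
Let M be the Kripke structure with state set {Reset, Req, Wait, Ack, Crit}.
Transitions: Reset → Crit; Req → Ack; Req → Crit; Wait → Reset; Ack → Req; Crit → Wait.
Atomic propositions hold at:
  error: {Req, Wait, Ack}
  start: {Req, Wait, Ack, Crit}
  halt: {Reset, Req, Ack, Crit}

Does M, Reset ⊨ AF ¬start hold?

Sat(¬start) = {Reset}
AF ¬start: least fixpoint, start Z0 = {Reset}, add states with every successor in Z. Z1 = {Reset, Wait}; Z2 = {Reset, Wait, Crit}; fixed.
Sat(AF ¬start) = {Reset, Wait, Crit}
Reset ∈ Sat(AF ¬start) = {Reset, Wait, Crit}, so the formula holds at Reset.

Yes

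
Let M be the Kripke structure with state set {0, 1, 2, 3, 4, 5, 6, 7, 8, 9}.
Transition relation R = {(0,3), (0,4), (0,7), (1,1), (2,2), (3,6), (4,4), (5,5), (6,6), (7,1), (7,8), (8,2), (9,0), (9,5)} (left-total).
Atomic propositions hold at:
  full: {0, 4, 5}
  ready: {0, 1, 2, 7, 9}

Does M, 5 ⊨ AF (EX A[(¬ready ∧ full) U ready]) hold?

Sat(¬ready) = {3, 4, 5, 6, 8}
Sat(¬ready ∧ full) = {4, 5}
A[(¬ready ∧ full) U ready]: least fixpoint, start Z0 = Sat(ready) = {0, 1, 2, 7, 9}, add states in Sat(¬ready ∧ full) with every successor in Z. Already a fixed point.
Sat(A[(¬ready ∧ full) U ready]) = {0, 1, 2, 7, 9}
Sat(EX A[(¬ready ∧ full) U ready]) = {s : some successor in {0, 1, 2, 7, 9}} = {0, 1, 2, 7, 8, 9}
AF (EX A[(¬ready ∧ full) U ready]): least fixpoint, start Z0 = {0, 1, 2, 7, 8, 9}, add states with every successor in Z. Already a fixed point.
Sat(AF (EX A[(¬ready ∧ full) U ready])) = {0, 1, 2, 7, 8, 9}
5 ∉ Sat(AF (EX A[(¬ready ∧ full) U ready])) = {0, 1, 2, 7, 8, 9}, so the formula does not hold at 5.

No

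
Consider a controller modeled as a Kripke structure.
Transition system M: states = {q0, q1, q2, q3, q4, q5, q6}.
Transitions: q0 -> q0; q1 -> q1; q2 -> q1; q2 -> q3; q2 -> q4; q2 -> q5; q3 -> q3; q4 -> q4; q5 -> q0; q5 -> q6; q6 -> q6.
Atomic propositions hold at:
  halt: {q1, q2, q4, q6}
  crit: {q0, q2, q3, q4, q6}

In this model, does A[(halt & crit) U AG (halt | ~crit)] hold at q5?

Sat(halt & crit) = {q2, q4, q6}
Sat(~crit) = {q1, q5}
Sat(halt | ~crit) = {q1, q2, q4, q5, q6}
AG (halt | ~crit): greatest fixpoint, start Z0 = {q1, q2, q4, q5, q6}, keep only states in Sat with every successor in Z. Z1 = {q1, q4, q6}; fixed.
Sat(AG (halt | ~crit)) = {q1, q4, q6}
A[(halt & crit) U AG (halt | ~crit)]: least fixpoint, start Z0 = Sat(AG (halt | ~crit)) = {q1, q4, q6}, add states in Sat(halt & crit) with every successor in Z. Already a fixed point.
Sat(A[(halt & crit) U AG (halt | ~crit)]) = {q1, q4, q6}
q5 ∉ Sat(A[(halt & crit) U AG (halt | ~crit)]) = {q1, q4, q6}, so the formula does not hold at q5.

No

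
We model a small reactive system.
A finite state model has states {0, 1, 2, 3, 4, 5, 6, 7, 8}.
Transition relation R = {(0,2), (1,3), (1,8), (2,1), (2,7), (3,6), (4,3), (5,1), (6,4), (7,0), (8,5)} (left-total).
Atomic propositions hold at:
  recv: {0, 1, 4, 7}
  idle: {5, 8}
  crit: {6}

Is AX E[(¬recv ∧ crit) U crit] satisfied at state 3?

Yes

Sat(¬recv) = {2, 3, 5, 6, 8}
Sat(¬recv ∧ crit) = {6}
E[(¬recv ∧ crit) U crit]: least fixpoint, start Z0 = Sat(crit) = {6}, add states in Sat(¬recv ∧ crit) with some successor in Z. Already a fixed point.
Sat(E[(¬recv ∧ crit) U crit]) = {6}
Sat(AX E[(¬recv ∧ crit) U crit]) = {s : every successor in {6}} = {3}
3 ∈ Sat(AX E[(¬recv ∧ crit) U crit]) = {3}, so the formula holds at 3.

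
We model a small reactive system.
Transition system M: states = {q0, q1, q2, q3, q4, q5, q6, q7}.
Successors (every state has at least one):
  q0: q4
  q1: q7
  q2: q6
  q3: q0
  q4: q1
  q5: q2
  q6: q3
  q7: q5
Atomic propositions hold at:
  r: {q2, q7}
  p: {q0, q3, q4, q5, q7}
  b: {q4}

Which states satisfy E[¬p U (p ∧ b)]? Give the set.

{q4}

Sat(¬p) = {q1, q2, q6}
Sat(p ∧ b) = {q4}
E[¬p U (p ∧ b)]: least fixpoint, start Z0 = Sat((p ∧ b)) = {q4}, add states in Sat(¬p) with some successor in Z. Already a fixed point.
Sat(E[¬p U (p ∧ b)]) = {q4}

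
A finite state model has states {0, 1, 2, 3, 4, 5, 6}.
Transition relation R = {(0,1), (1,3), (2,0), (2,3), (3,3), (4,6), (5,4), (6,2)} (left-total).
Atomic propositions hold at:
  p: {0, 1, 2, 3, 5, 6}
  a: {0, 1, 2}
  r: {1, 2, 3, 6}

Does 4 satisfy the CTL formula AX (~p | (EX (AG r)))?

No

Sat(~p) = {4}
AG r: greatest fixpoint, start Z0 = {1, 2, 3, 6}, keep only states in Sat with every successor in Z. Z1 = {1, 3, 6}; Z2 = {1, 3}; fixed.
Sat(AG r) = {1, 3}
Sat(EX (AG r)) = {s : some successor in {1, 3}} = {0, 1, 2, 3}
Sat(~p | (EX (AG r))) = {0, 1, 2, 3, 4}
Sat(AX (~p | (EX (AG r)))) = {s : every successor in {0, 1, 2, 3, 4}} = {0, 1, 2, 3, 5, 6}
4 ∉ Sat(AX (~p | (EX (AG r)))) = {0, 1, 2, 3, 5, 6}, so the formula does not hold at 4.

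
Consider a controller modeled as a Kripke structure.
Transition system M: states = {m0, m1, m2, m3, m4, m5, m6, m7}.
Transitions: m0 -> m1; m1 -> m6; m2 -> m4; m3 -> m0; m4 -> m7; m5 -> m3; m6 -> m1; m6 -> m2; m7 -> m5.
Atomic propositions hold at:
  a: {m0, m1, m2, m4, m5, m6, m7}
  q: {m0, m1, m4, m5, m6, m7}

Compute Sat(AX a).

{m0, m1, m2, m3, m4, m6, m7}

Sat(AX a) = {s : every successor in {m0, m1, m2, m4, m5, m6, m7}} = {m0, m1, m2, m3, m4, m6, m7}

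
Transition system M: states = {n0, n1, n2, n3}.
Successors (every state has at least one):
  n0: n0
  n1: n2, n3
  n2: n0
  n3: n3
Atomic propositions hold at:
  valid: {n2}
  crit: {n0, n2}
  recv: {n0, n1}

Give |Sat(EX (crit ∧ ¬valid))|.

2

Sat(¬valid) = {n0, n1, n3}
Sat(crit ∧ ¬valid) = {n0}
Sat(EX (crit ∧ ¬valid)) = {s : some successor in {n0}} = {n0, n2}
|Sat(EX (crit ∧ ¬valid))| = |{n0, n2}| = 2.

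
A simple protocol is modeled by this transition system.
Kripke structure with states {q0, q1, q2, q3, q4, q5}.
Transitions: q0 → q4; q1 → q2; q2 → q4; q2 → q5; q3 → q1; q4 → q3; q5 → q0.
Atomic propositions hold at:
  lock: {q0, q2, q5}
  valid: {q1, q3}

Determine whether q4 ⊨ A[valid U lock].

A[valid U lock]: least fixpoint, start Z0 = Sat(lock) = {q0, q2, q5}, add states in Sat(valid) with every successor in Z. Z1 = {q0, q1, q2, q5}; Z2 = {q0, q1, q2, q3, q5}; fixed.
Sat(A[valid U lock]) = {q0, q1, q2, q3, q5}
q4 ∉ Sat(A[valid U lock]) = {q0, q1, q2, q3, q5}, so the formula does not hold at q4.

No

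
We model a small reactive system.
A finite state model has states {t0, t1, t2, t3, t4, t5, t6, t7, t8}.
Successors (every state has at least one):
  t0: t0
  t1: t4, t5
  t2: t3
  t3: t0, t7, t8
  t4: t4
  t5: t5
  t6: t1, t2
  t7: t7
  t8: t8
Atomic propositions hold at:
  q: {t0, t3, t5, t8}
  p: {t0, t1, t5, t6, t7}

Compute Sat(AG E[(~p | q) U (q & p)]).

{t0, t5}

Sat(~p) = {t2, t3, t4, t8}
Sat(~p | q) = {t0, t2, t3, t4, t5, t8}
Sat(q & p) = {t0, t5}
E[(~p | q) U (q & p)]: least fixpoint, start Z0 = Sat((q & p)) = {t0, t5}, add states in Sat(~p | q) with some successor in Z. Z1 = {t0, t3, t5}; Z2 = {t0, t2, t3, t5}; fixed.
Sat(E[(~p | q) U (q & p)]) = {t0, t2, t3, t5}
AG E[(~p | q) U (q & p)]: greatest fixpoint, start Z0 = {t0, t2, t3, t5}, keep only states in Sat with every successor in Z. Z1 = {t0, t2, t5}; Z2 = {t0, t5}; fixed.
Sat(AG E[(~p | q) U (q & p)]) = {t0, t5}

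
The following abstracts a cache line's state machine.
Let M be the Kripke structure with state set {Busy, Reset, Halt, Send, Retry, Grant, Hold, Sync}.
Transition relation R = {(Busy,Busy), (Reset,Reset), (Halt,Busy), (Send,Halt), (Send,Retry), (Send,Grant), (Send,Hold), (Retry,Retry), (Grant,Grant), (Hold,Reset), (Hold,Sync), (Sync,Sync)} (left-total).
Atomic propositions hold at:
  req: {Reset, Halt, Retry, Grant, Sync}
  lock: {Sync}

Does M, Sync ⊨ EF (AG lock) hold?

Yes

AG lock: greatest fixpoint, start Z0 = {Sync}, keep only states in Sat with every successor in Z. Already a fixed point.
Sat(AG lock) = {Sync}
EF (AG lock): least fixpoint, start Z0 = {Sync}, add states with some successor in Z. Z1 = {Hold, Sync}; Z2 = {Send, Hold, Sync}; fixed.
Sat(EF (AG lock)) = {Send, Hold, Sync}
Sync ∈ Sat(EF (AG lock)) = {Send, Hold, Sync}, so the formula holds at Sync.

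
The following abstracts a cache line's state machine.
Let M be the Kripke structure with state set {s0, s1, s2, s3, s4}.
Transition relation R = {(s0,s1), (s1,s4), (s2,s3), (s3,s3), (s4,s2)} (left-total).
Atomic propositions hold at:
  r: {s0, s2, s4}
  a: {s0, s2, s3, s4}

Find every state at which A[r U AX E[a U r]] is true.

E[a U r]: least fixpoint, start Z0 = Sat(r) = {s0, s2, s4}, add states in Sat(a) with some successor in Z. Already a fixed point.
Sat(E[a U r]) = {s0, s2, s4}
Sat(AX E[a U r]) = {s : every successor in {s0, s2, s4}} = {s1, s4}
A[r U AX E[a U r]]: least fixpoint, start Z0 = Sat(AX E[a U r]) = {s1, s4}, add states in Sat(r) with every successor in Z. Z1 = {s0, s1, s4}; fixed.
Sat(A[r U AX E[a U r]]) = {s0, s1, s4}

{s0, s1, s4}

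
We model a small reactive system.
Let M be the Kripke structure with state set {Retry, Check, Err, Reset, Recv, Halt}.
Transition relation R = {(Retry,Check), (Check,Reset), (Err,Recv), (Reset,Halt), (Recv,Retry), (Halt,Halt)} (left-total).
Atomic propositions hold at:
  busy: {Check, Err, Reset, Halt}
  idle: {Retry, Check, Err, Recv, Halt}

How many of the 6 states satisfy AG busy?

AG busy: greatest fixpoint, start Z0 = {Check, Err, Reset, Halt}, keep only states in Sat with every successor in Z. Z1 = {Check, Reset, Halt}; fixed.
Sat(AG busy) = {Check, Reset, Halt}
|Sat(AG busy)| = |{Check, Reset, Halt}| = 3.

3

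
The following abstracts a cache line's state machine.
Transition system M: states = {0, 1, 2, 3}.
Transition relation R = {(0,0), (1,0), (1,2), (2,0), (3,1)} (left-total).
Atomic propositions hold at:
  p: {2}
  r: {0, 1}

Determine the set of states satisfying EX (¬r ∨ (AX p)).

Sat(¬r) = {2, 3}
Sat(AX p) = {s : every successor in {2}} = ∅
Sat(¬r ∨ (AX p)) = {2, 3}
Sat(EX (¬r ∨ (AX p))) = {s : some successor in {2, 3}} = {1}

{1}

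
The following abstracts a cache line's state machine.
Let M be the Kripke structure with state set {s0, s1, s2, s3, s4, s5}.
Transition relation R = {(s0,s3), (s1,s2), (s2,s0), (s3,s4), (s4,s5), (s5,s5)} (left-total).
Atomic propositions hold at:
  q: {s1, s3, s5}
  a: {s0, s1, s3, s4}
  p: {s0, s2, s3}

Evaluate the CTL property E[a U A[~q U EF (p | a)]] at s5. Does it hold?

Sat(~q) = {s0, s2, s4}
Sat(p | a) = {s0, s1, s2, s3, s4}
EF (p | a): least fixpoint, start Z0 = {s0, s1, s2, s3, s4}, add states with some successor in Z. Already a fixed point.
Sat(EF (p | a)) = {s0, s1, s2, s3, s4}
A[~q U EF (p | a)]: least fixpoint, start Z0 = Sat(EF (p | a)) = {s0, s1, s2, s3, s4}, add states in Sat(~q) with every successor in Z. Already a fixed point.
Sat(A[~q U EF (p | a)]) = {s0, s1, s2, s3, s4}
E[a U A[~q U EF (p | a)]]: least fixpoint, start Z0 = Sat(A[~q U EF (p | a)]) = {s0, s1, s2, s3, s4}, add states in Sat(a) with some successor in Z. Already a fixed point.
Sat(E[a U A[~q U EF (p | a)]]) = {s0, s1, s2, s3, s4}
s5 ∉ Sat(E[a U A[~q U EF (p | a)]]) = {s0, s1, s2, s3, s4}, so the formula does not hold at s5.

No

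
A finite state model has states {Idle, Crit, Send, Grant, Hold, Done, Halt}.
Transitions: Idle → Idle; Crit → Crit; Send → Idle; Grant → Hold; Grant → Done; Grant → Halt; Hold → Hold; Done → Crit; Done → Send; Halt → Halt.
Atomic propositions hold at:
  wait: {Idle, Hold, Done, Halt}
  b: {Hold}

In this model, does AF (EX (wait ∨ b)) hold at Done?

No

Sat(wait ∨ b) = {Idle, Hold, Done, Halt}
Sat(EX (wait ∨ b)) = {s : some successor in {Idle, Hold, Done, Halt}} = {Idle, Send, Grant, Hold, Halt}
AF (EX (wait ∨ b)): least fixpoint, start Z0 = {Idle, Send, Grant, Hold, Halt}, add states with every successor in Z. Already a fixed point.
Sat(AF (EX (wait ∨ b))) = {Idle, Send, Grant, Hold, Halt}
Done ∉ Sat(AF (EX (wait ∨ b))) = {Idle, Send, Grant, Hold, Halt}, so the formula does not hold at Done.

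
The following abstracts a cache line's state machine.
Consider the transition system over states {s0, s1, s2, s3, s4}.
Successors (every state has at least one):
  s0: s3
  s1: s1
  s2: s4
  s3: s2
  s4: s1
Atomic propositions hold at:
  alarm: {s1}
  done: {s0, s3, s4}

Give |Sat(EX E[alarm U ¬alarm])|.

Sat(¬alarm) = {s0, s2, s3, s4}
E[alarm U ¬alarm]: least fixpoint, start Z0 = Sat(¬alarm) = {s0, s2, s3, s4}, add states in Sat(alarm) with some successor in Z. Already a fixed point.
Sat(E[alarm U ¬alarm]) = {s0, s2, s3, s4}
Sat(EX E[alarm U ¬alarm]) = {s : some successor in {s0, s2, s3, s4}} = {s0, s2, s3}
|Sat(EX E[alarm U ¬alarm])| = |{s0, s2, s3}| = 3.

3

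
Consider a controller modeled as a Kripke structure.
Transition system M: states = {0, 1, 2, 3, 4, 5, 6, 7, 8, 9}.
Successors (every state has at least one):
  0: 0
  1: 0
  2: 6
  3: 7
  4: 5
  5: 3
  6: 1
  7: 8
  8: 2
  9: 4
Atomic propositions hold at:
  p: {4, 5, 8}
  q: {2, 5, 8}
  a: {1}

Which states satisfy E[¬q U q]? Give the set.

Sat(¬q) = {0, 1, 3, 4, 6, 7, 9}
E[¬q U q]: least fixpoint, start Z0 = Sat(q) = {2, 5, 8}, add states in Sat(¬q) with some successor in Z. Z1 = {2, 4, 5, 7, 8}; Z2 = {2, 3, 4, 5, 7, 8, 9}; fixed.
Sat(E[¬q U q]) = {2, 3, 4, 5, 7, 8, 9}

{2, 3, 4, 5, 7, 8, 9}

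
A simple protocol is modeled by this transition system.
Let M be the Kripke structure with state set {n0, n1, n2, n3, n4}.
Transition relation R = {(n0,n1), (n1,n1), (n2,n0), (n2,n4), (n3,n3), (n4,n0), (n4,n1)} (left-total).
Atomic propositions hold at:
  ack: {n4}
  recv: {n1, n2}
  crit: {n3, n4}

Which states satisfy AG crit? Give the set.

{n3}

AG crit: greatest fixpoint, start Z0 = {n3, n4}, keep only states in Sat with every successor in Z. Z1 = {n3}; fixed.
Sat(AG crit) = {n3}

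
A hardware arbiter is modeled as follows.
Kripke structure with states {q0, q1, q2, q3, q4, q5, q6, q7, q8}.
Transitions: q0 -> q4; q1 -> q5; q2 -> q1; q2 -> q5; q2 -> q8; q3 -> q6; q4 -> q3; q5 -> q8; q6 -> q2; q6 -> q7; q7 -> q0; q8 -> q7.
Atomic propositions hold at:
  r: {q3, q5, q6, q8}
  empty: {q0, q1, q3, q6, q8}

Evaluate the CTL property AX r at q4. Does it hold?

Yes

Sat(AX r) = {s : every successor in {q3, q5, q6, q8}} = {q1, q3, q4, q5}
q4 ∈ Sat(AX r) = {q1, q3, q4, q5}, so the formula holds at q4.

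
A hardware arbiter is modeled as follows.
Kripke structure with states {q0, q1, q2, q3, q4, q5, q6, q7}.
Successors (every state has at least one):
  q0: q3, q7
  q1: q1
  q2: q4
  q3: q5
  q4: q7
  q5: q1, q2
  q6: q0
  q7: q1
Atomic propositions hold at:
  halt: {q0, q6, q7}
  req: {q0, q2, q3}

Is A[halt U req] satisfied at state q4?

A[halt U req]: least fixpoint, start Z0 = Sat(req) = {q0, q2, q3}, add states in Sat(halt) with every successor in Z. Z1 = {q0, q2, q3, q6}; fixed.
Sat(A[halt U req]) = {q0, q2, q3, q6}
q4 ∉ Sat(A[halt U req]) = {q0, q2, q3, q6}, so the formula does not hold at q4.

No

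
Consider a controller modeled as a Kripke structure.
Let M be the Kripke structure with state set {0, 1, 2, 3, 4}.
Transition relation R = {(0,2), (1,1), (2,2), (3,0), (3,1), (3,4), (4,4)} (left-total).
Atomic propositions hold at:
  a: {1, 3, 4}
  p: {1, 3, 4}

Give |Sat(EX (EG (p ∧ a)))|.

3

Sat(p ∧ a) = {1, 3, 4}
EG (p ∧ a): greatest fixpoint, start Z0 = {1, 3, 4}, keep only states in Sat with some successor in Z. Already a fixed point.
Sat(EG (p ∧ a)) = {1, 3, 4}
Sat(EX (EG (p ∧ a))) = {s : some successor in {1, 3, 4}} = {1, 3, 4}
|Sat(EX (EG (p ∧ a)))| = |{1, 3, 4}| = 3.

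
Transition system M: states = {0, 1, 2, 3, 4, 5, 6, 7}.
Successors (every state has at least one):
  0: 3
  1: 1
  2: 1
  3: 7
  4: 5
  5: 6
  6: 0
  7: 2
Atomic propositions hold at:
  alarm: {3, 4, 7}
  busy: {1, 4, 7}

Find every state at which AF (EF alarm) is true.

{0, 3, 4, 5, 6, 7}

EF alarm: least fixpoint, start Z0 = {3, 4, 7}, add states with some successor in Z. Z1 = {0, 3, 4, 7}; Z2 = {0, 3, 4, 6, 7}; Z3 = {0, 3, 4, 5, 6, 7}; fixed.
Sat(EF alarm) = {0, 3, 4, 5, 6, 7}
AF (EF alarm): least fixpoint, start Z0 = {0, 3, 4, 5, 6, 7}, add states with every successor in Z. Already a fixed point.
Sat(AF (EF alarm)) = {0, 3, 4, 5, 6, 7}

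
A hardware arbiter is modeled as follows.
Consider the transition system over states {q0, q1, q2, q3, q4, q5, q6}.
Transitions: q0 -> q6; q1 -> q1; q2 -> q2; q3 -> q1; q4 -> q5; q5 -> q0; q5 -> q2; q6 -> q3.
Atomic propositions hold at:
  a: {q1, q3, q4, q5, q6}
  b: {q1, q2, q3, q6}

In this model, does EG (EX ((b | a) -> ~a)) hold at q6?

Sat(b | a) = {q1, q2, q3, q4, q5, q6}
Sat(~a) = {q0, q2}
Sat((b | a) -> ~a) = {q0, q2}
Sat(EX ((b | a) -> ~a)) = {s : some successor in {q0, q2}} = {q2, q5}
EG (EX ((b | a) -> ~a)): greatest fixpoint, start Z0 = {q2, q5}, keep only states in Sat with some successor in Z. Already a fixed point.
Sat(EG (EX ((b | a) -> ~a))) = {q2, q5}
q6 ∉ Sat(EG (EX ((b | a) -> ~a))) = {q2, q5}, so the formula does not hold at q6.

No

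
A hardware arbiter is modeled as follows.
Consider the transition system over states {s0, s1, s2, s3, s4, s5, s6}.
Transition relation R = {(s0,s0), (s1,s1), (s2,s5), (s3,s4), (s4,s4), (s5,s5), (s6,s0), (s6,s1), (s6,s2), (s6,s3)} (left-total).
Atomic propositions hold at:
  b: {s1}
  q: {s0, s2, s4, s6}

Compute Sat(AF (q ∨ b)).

{s0, s1, s2, s3, s4, s6}

Sat(q ∨ b) = {s0, s1, s2, s4, s6}
AF (q ∨ b): least fixpoint, start Z0 = {s0, s1, s2, s4, s6}, add states with every successor in Z. Z1 = {s0, s1, s2, s3, s4, s6}; fixed.
Sat(AF (q ∨ b)) = {s0, s1, s2, s3, s4, s6}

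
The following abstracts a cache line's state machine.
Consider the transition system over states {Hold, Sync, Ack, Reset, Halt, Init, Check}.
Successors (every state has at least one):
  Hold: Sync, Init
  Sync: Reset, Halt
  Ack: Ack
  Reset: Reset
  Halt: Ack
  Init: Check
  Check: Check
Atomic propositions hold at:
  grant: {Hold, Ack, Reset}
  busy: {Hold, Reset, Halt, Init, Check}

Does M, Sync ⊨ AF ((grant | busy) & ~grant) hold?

Sat(grant | busy) = {Hold, Ack, Reset, Halt, Init, Check}
Sat(~grant) = {Sync, Halt, Init, Check}
Sat((grant | busy) & ~grant) = {Halt, Init, Check}
AF ((grant | busy) & ~grant): least fixpoint, start Z0 = {Halt, Init, Check}, add states with every successor in Z. Already a fixed point.
Sat(AF ((grant | busy) & ~grant)) = {Halt, Init, Check}
Sync ∉ Sat(AF ((grant | busy) & ~grant)) = {Halt, Init, Check}, so the formula does not hold at Sync.

No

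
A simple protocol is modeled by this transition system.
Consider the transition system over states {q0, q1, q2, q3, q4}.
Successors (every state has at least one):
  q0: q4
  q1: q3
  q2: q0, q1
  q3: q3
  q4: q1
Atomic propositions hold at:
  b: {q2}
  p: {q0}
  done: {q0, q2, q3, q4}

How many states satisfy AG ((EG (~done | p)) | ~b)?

Sat(~done) = {q1}
Sat(~done | p) = {q0, q1}
EG (~done | p): greatest fixpoint, start Z0 = {q0, q1}, keep only states in Sat with some successor in Z. Z1 = ∅; fixed.
Sat(EG (~done | p)) = ∅
Sat(~b) = {q0, q1, q3, q4}
Sat((EG (~done | p)) | ~b) = {q0, q1, q3, q4}
AG ((EG (~done | p)) | ~b): greatest fixpoint, start Z0 = {q0, q1, q3, q4}, keep only states in Sat with every successor in Z. Already a fixed point.
Sat(AG ((EG (~done | p)) | ~b)) = {q0, q1, q3, q4}
|Sat(AG ((EG (~done | p)) | ~b))| = |{q0, q1, q3, q4}| = 4.

4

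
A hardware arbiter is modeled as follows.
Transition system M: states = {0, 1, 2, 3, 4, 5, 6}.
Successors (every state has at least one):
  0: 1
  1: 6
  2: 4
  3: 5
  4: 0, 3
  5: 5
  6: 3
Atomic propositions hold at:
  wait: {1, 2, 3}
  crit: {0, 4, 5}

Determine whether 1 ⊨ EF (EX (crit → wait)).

Yes

Sat(crit → wait) = {1, 2, 3, 6}
Sat(EX (crit → wait)) = {s : some successor in {1, 2, 3, 6}} = {0, 1, 4, 6}
EF (EX (crit → wait)): least fixpoint, start Z0 = {0, 1, 4, 6}, add states with some successor in Z. Z1 = {0, 1, 2, 4, 6}; fixed.
Sat(EF (EX (crit → wait))) = {0, 1, 2, 4, 6}
1 ∈ Sat(EF (EX (crit → wait))) = {0, 1, 2, 4, 6}, so the formula holds at 1.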